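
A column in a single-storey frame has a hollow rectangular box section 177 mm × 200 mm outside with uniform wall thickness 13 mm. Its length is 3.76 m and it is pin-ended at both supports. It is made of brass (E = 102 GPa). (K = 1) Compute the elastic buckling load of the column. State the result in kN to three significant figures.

Inner dimensions: h_i = 200 − 2×13 = 174.0 mm, b_i = 177 − 2×13 = 151.0 mm
Weak-axis I_min = (h_o·b_o³ − h_i·b_i³)/12 with b_o = 177, b_i = 151.0 mm (shorter outer/inner sides).
I_min = (200×177³ − 174.0×151.0³)/12 = 4.250×10^7 mm⁴
I = 4.250×10^7 mm⁴ = 4.250×10^-5 m⁴
Effective length L_e = K·L = 1 × 3.76 = 3.760 m
P_cr = π²EI / L_e² = π² × 102×10⁹ × 4.250×10^-5 / 3.760² = 3.026×10^6 N

P_cr ≈ 3030 kN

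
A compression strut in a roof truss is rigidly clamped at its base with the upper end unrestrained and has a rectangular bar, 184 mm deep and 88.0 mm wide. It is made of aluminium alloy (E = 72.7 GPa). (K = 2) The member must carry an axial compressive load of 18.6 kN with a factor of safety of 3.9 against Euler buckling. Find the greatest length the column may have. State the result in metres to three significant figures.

Buckling occurs about the weak axis: I_min = h·b³/12 with b = 88.0 mm (the shorter side).
I_min = 184×88.0³/12 = 1.045×10^7 mm⁴
I = 1.045×10^-5 m⁴
Required critical load P_cr = n·P = 3.9 × 18.6 = 72.54 kN = 7.254×10^4 N
From P_cr = π²EI/(K·L)²:  L = (1/K)·√(π²EI/P_cr) = (1/2)·√(π²×7.27×10^10×1.045×10^-5/7.254×10^4)
L = 5.08 m

L_max ≈ 5.08 m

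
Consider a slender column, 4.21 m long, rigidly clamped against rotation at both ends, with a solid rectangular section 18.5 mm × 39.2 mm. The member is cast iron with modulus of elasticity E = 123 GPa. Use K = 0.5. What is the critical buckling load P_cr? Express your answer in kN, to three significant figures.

Buckling occurs about the weak axis: I_min = h·b³/12 with b = 18.5 mm (the shorter side).
I_min = 39.2×18.5³/12 = 2.068×10^4 mm⁴
I = 2.068×10^4 mm⁴ = 2.068×10^-8 m⁴
Effective length L_e = K·L = 0.5 × 4.21 = 2.105 m
P_cr = π²EI / L_e² = π² × 123×10⁹ × 2.068×10^-8 / 2.105² = 5.667×10^3 N

P_cr ≈ 5.67 kN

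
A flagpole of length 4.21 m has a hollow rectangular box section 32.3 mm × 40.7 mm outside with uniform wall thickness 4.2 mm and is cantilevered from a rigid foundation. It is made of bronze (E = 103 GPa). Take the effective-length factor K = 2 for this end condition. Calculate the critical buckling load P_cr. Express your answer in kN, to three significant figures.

Inner dimensions: h_i = 40.7 − 2×4.2 = 32.30 mm, b_i = 32.3 − 2×4.2 = 23.90 mm
Weak-axis I_min = (h_o·b_o³ − h_i·b_i³)/12 with b_o = 32.3, b_i = 23.90 mm (shorter outer/inner sides).
I_min = (40.7×32.3³ − 32.30×23.90³)/12 = 7.755×10^4 mm⁴
I = 7.755×10^4 mm⁴ = 7.755×10^-8 m⁴
Effective length L_e = K·L = 2 × 4.21 = 8.420 m
P_cr = π²EI / L_e² = π² × 103×10⁹ × 7.755×10^-8 / 8.420² = 1.112×10^3 N

P_cr ≈ 1.11 kN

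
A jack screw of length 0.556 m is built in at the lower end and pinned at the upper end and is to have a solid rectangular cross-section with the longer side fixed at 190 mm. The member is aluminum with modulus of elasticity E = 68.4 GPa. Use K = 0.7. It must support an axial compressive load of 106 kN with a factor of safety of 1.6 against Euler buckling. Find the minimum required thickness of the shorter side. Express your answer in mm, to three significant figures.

b ≈ 13.4 mm

Required P_cr = n·P = 1.6 × 106 = 169.6 kN
L_e = K·L = 0.7 × 0.556 = 0.3892 m
Required I = P_cr·L_e²/(π²E) = 1.696×10^5 × 0.3892² / (π² × 6.84×10^10) = 3.806×10^-8 m⁴
I_req = 3.806×10^4 mm⁴
Rectangle, weak axis: I_min = h·b³/12 with h = 190 mm fixed  ⇒  b = (12I/h)^(1/3) = 13.4 mm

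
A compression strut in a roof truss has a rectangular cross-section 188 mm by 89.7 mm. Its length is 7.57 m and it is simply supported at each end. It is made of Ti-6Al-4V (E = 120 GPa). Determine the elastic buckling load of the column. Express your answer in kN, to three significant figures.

P_cr ≈ 234 kN

Buckling occurs about the weak axis: I_min = h·b³/12 with b = 89.7 mm (the shorter side).
I_min = 188×89.7³/12 = 1.131×10^7 mm⁴
I = 1.131×10^7 mm⁴ = 1.131×10^-5 m⁴
Effective length L_e = K·L = 1 × 7.57 = 7.570 m
P_cr = π²EI / L_e² = π² × 120×10⁹ × 1.131×10^-5 / 7.570² = 2.337×10^5 N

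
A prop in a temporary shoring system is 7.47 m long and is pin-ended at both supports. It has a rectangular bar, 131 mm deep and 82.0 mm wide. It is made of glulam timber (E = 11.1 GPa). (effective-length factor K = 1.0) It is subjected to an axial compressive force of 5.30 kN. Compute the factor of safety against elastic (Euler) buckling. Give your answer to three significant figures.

Buckling occurs about the weak axis: I_min = h·b³/12 with b = 82.0 mm (the shorter side).
I_min = 131×82.0³/12 = 6.019×10^6 mm⁴
I = 6.019×10^6 mm⁴ = 6.019×10^-6 m⁴
Effective length L_e = K·L = 1 × 7.47 = 7.470 m
P_cr = π²EI / L_e² = π² × 11.1×10⁹ × 6.019×10^-6 / 7.470² = 1.182×10^4 N
Factor of safety n = P_cr / P = 11.817 / 5.30 = 2.23

n ≈ 2.23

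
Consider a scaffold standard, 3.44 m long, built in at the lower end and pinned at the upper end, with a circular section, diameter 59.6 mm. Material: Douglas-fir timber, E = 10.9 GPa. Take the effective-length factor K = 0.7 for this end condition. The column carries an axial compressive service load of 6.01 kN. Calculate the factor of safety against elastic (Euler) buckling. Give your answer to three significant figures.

I = πd⁴/64 = π×59.6⁴/64 = 6.194×10^5 mm⁴
I = 6.194×10^5 mm⁴ = 6.194×10^-7 m⁴
Effective length L_e = K·L = 0.7 × 3.44 = 2.408 m
P_cr = π²EI / L_e² = π² × 10.9×10⁹ × 6.194×10^-7 / 2.408² = 1.149×10^4 N
Factor of safety n = P_cr / P = 11.491 / 6.01 = 1.91

n ≈ 1.91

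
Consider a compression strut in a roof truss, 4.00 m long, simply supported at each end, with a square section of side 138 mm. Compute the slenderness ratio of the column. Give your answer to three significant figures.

For a square r = a/√12 = 138/√12 = 39.84 mm
L_e = K·L = 1 × 4.00 m = 4.000 m = 4000.0 mm
λ = L_e / r_min = 4000.0 / 39.84 = 100

λ ≈ 100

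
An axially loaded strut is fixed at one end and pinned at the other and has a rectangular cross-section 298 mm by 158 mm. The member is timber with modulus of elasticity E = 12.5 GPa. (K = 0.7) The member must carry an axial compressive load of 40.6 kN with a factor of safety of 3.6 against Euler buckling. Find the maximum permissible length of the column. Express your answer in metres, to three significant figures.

L_max ≈ 13.0 m

Buckling occurs about the weak axis: I_min = h·b³/12 with b = 158 mm (the shorter side).
I_min = 298×158³/12 = 9.795×10^7 mm⁴
I = 9.795×10^-5 m⁴
Required critical load P_cr = n·P = 3.6 × 40.6 = 146.2 kN = 1.462×10^5 N
From P_cr = π²EI/(K·L)²:  L = (1/K)·√(π²EI/P_cr) = (1/0.7)·√(π²×1.25×10^10×9.795×10^-5/1.462×10^5)
L = 13.0 m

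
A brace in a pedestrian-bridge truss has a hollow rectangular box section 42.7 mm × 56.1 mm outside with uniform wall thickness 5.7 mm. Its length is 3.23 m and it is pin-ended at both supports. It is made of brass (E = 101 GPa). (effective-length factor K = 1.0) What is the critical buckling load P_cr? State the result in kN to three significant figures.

P_cr ≈ 23.9 kN

Inner dimensions: h_i = 56.1 − 2×5.7 = 44.70 mm, b_i = 42.7 − 2×5.7 = 31.30 mm
Weak-axis I_min = (h_o·b_o³ − h_i·b_i³)/12 with b_o = 42.7, b_i = 31.30 mm (shorter outer/inner sides).
I_min = (56.1×42.7³ − 44.70×31.30³)/12 = 2.497×10^5 mm⁴
I = 2.497×10^5 mm⁴ = 2.497×10^-7 m⁴
Effective length L_e = K·L = 1 × 3.23 = 3.230 m
P_cr = π²EI / L_e² = π² × 101×10⁹ × 2.497×10^-7 / 3.230² = 2.386×10^4 N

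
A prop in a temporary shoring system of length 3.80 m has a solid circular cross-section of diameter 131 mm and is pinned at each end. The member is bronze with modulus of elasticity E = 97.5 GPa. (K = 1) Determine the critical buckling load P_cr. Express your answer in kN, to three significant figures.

P_cr ≈ 963 kN

I = πd⁴/64 = π×131⁴/64 = 1.446×10^7 mm⁴
I = 1.446×10^7 mm⁴ = 1.446×10^-5 m⁴
Effective length L_e = K·L = 1 × 3.80 = 3.800 m
P_cr = π²EI / L_e² = π² × 97.5×10⁹ × 1.446×10^-5 / 3.800² = 9.634×10^5 N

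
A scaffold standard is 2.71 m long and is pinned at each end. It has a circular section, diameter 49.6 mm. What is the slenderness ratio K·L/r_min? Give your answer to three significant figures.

λ ≈ 219

I = πd⁴/64 = π×49.6⁴/64 = 2.971×10^5 mm⁴
A = 1.932×10^3 mm²;  r_min = √(I/A) = √(2.971×10^5/1.932×10^3) = 12.40 mm
L_e = K·L = 1 × 2.71 m = 2.710 m = 2710.0 mm
λ = L_e / r_min = 2710.0 / 12.40 = 219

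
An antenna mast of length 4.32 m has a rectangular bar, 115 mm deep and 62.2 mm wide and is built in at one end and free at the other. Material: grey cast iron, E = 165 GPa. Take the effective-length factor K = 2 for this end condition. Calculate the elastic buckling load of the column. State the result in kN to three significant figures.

Buckling occurs about the weak axis: I_min = h·b³/12 with b = 62.2 mm (the shorter side).
I_min = 115×62.2³/12 = 2.306×10^6 mm⁴
I = 2.306×10^6 mm⁴ = 2.306×10^-6 m⁴
Effective length L_e = K·L = 2 × 4.32 = 8.640 m
P_cr = π²EI / L_e² = π² × 165×10⁹ × 2.306×10^-6 / 8.640² = 5.031×10^4 N

P_cr ≈ 50.3 kN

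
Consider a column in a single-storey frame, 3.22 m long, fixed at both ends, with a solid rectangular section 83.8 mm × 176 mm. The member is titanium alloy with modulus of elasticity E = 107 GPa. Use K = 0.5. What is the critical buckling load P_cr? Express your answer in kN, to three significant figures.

Buckling occurs about the weak axis: I_min = h·b³/12 with b = 83.8 mm (the shorter side).
I_min = 176×83.8³/12 = 8.631×10^6 mm⁴
I = 8.631×10^6 mm⁴ = 8.631×10^-6 m⁴
Effective length L_e = K·L = 0.5 × 3.22 = 1.610 m
P_cr = π²EI / L_e² = π² × 107×10⁹ × 8.631×10^-6 / 1.610² = 3.516×10^6 N

P_cr ≈ 3520 kN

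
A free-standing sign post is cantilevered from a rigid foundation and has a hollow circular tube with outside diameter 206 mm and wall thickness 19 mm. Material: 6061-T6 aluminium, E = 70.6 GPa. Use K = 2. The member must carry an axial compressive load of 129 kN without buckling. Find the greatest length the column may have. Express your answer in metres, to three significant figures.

L_max ≈ 8.16 m

Inner diameter d_i = 206 − 2×19 = 168.0 mm
I = π(d_o⁴ − d_i⁴)/64 = π(206⁴ − 168.0⁴)/64 = 4.929×10^7 mm⁴
I = 4.929×10^-5 m⁴
At the buckling limit P_cr = P = 1.290×10^5 N
From P_cr = π²EI/(K·L)²:  L = (1/K)·√(π²EI/P_cr) = (1/2)·√(π²×7.06×10^10×4.929×10^-5/1.290×10^5)
L = 8.16 m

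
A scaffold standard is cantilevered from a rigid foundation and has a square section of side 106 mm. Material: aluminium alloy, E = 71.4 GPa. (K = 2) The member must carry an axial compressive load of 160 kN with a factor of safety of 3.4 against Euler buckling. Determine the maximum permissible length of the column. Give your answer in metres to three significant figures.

L_max ≈ 1.85 m

I = a⁴/12 = 106⁴/12 = 1.052×10^7 mm⁴
I = 1.052×10^-5 m⁴
Required critical load P_cr = n·P = 3.4 × 160 = 544.0 kN = 5.440×10^5 N
From P_cr = π²EI/(K·L)²:  L = (1/K)·√(π²EI/P_cr) = (1/2)·√(π²×7.14×10^10×1.052×10^-5/5.440×10^5)
L = 1.85 m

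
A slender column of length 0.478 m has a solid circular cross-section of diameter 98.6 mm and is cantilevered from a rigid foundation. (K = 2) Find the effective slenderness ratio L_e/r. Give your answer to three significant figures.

λ ≈ 38.8

I = πd⁴/64 = π×98.6⁴/64 = 4.640×10^6 mm⁴
A = 7.636×10^3 mm²;  r_min = √(I/A) = √(4.640×10^6/7.636×10^3) = 24.65 mm
L_e = K·L = 2 × 0.478 m = 0.9560 m = 956.00 mm
λ = L_e / r_min = 956.00 / 24.65 = 38.8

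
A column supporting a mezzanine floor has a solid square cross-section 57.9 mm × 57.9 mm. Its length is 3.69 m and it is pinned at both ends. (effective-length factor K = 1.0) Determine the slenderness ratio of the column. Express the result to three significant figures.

λ ≈ 221

For a square r = a/√12 = 57.9/√12 = 16.71 mm
L_e = K·L = 1 × 3.69 m = 3.690 m = 3690.0 mm
λ = L_e / r_min = 3690.0 / 16.71 = 221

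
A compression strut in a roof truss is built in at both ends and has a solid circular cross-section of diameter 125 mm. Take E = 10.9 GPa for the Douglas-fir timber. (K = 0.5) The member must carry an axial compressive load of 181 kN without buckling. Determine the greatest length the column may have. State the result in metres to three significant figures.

I = πd⁴/64 = π×125⁴/64 = 1.198×10^7 mm⁴
I = 1.198×10^-5 m⁴
At the buckling limit P_cr = P = 1.810×10^5 N
From P_cr = π²EI/(K·L)²:  L = (1/K)·√(π²EI/P_cr) = (1/0.5)·√(π²×1.09×10^10×1.198×10^-5/1.810×10^5)
L = 5.34 m

L_max ≈ 5.34 m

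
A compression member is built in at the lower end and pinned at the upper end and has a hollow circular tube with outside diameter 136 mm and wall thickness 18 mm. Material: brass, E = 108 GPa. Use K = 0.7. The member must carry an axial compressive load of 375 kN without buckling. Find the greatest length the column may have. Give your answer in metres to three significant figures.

L_max ≈ 8.30 m

Inner diameter d_i = 136 − 2×18 = 100.0 mm
I = π(d_o⁴ − d_i⁴)/64 = π(136⁴ − 100.0⁴)/64 = 1.188×10^7 mm⁴
I = 1.188×10^-5 m⁴
At the buckling limit P_cr = P = 3.750×10^5 N
From P_cr = π²EI/(K·L)²:  L = (1/K)·√(π²EI/P_cr) = (1/0.7)·√(π²×1.08×10^11×1.188×10^-5/3.750×10^5)
L = 8.30 m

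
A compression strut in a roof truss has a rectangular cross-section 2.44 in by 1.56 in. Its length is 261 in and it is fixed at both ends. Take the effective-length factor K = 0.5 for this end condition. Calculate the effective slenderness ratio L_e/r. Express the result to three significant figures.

For a rectangle r_min = b/√12 = 1.56/√12 = 0.4503 in
L_e = K·L = 0.5 × 261 = 130.5 in
λ = L_e / r_min = 130.50 / 0.4503 = 290

λ ≈ 290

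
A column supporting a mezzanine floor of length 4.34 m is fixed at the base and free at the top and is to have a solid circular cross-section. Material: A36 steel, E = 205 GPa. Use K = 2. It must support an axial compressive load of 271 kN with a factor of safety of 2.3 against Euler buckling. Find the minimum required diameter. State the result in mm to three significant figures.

Required P_cr = n·P = 2.3 × 271 = 623.3 kN
L_e = K·L = 2 × 4.34 = 8.680 m
Required I = P_cr·L_e²/(π²E) = 6.233×10^5 × 8.680² / (π² × 2.05×10^11) = 2.321×10^-5 m⁴
I_req = 2.321×10^7 mm⁴
Solid circle: I = πd⁴/64  ⇒  d = (64I/π)^(1/4) = (64×2.321×10^7/π)^(1/4) = 147 mm

d ≈ 147 mm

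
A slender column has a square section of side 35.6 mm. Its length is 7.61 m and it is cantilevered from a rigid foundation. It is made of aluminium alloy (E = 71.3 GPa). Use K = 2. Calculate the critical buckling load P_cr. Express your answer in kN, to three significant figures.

P_cr ≈ 0.407 kN

I = a⁴/12 = 35.6⁴/12 = 1.339×10^5 mm⁴
I = 1.339×10^5 mm⁴ = 1.339×10^-7 m⁴
Effective length L_e = K·L = 2 × 7.61 = 15.22 m
P_cr = π²EI / L_e² = π² × 71.3×10⁹ × 1.339×10^-7 / 15.22² = 406.6 N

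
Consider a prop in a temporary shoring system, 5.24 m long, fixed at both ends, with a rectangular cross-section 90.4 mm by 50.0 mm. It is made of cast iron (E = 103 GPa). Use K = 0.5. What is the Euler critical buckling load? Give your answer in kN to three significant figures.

Buckling occurs about the weak axis: I_min = h·b³/12 with b = 50.0 mm (the shorter side).
I_min = 90.4×50.0³/12 = 9.417×10^5 mm⁴
I = 9.417×10^5 mm⁴ = 9.417×10^-7 m⁴
Effective length L_e = K·L = 0.5 × 5.24 = 2.620 m
P_cr = π²EI / L_e² = π² × 103×10⁹ × 9.417×10^-7 / 2.620² = 1.395×10^5 N

P_cr ≈ 139 kN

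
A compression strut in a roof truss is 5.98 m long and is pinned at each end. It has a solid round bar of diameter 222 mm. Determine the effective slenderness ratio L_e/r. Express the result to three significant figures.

λ ≈ 108

I = πd⁴/64 = π×222⁴/64 = 1.192×10^8 mm⁴
A = 3.871×10^4 mm²;  r_min = √(I/A) = √(1.192×10^8/3.871×10^4) = 55.50 mm
L_e = K·L = 1 × 5.98 m = 5.980 m = 5980.0 mm
λ = L_e / r_min = 5980.0 / 55.50 = 108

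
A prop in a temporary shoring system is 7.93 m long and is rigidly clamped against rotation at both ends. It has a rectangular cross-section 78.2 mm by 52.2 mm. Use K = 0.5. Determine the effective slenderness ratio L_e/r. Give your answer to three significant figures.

λ ≈ 263

For a rectangle r_min = b/√12 = 52.2/√12 = 15.07 mm
L_e = K·L = 0.5 × 7.93 m = 3.965 m = 3965.0 mm
λ = L_e / r_min = 3965.0 / 15.07 = 263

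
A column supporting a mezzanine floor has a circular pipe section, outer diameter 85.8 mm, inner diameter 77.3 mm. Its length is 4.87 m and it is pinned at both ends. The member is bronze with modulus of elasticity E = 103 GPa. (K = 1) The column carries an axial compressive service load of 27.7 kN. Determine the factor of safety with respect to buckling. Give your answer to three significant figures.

n ≈ 1.40

d_o = 85.8 mm, d_i = 77.3 mm
I = π(d_o⁴ − d_i⁴)/64 = π(85.8⁴ − 77.30⁴)/64 = 9.076×10^5 mm⁴
I = 9.076×10^5 mm⁴ = 9.076×10^-7 m⁴
Effective length L_e = K·L = 1 × 4.87 = 4.870 m
P_cr = π²EI / L_e² = π² × 103×10⁹ × 9.076×10^-7 / 4.870² = 3.890×10^4 N
Factor of safety n = P_cr / P = 38.903 / 27.7 = 1.40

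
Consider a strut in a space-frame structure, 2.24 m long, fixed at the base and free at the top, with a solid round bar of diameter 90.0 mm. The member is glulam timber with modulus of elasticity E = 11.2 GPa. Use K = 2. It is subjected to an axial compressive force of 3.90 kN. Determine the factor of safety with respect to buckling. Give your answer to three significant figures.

n ≈ 4.55

I = πd⁴/64 = π×90.0⁴/64 = 3.221×10^6 mm⁴
I = 3.221×10^6 mm⁴ = 3.221×10^-6 m⁴
Effective length L_e = K·L = 2 × 2.24 = 4.480 m
P_cr = π²EI / L_e² = π² × 11.2×10⁹ × 3.221×10^-6 / 4.480² = 1.774×10^4 N
Factor of safety n = P_cr / P = 17.738 / 3.90 = 4.55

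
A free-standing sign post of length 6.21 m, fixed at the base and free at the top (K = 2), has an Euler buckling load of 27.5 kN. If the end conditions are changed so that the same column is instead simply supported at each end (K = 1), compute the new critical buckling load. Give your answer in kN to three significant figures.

P_cr ∝ 1/K², so P_cr,new = P_cr,old × (K_old/K_new)² = 27.5 × (2/1)²
= 27.5 × 4.000 = 110 kN

P_cr ≈ 110 kN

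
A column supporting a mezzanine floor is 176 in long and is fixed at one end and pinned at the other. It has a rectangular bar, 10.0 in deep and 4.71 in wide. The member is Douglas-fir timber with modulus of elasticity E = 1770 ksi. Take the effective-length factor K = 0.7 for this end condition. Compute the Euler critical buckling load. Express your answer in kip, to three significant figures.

Buckling occurs about the weak axis: I_min = h·b³/12 with b = 4.71 in (the shorter side).
I_min = 10.0×4.71³/12 = 87.07 in⁴
Effective length L_e = K·L = 0.7 × 176 = 123.2 in
P_cr = π²EI / L_e² = π² × 1770×10³ × 87.07 / 123.2² = 1.002×10^5 lb

P_cr ≈ 100 kip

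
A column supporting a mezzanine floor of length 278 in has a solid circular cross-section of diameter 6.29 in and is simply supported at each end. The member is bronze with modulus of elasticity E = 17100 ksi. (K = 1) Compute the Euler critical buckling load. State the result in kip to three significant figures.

I = πd⁴/64 = π×6.29⁴/64 = 76.84 in⁴
Effective length L_e = K·L = 1 × 278 = 278.0 in
P_cr = π²EI / L_e² = π² × 17100×10³ × 76.84 / 278.0² = 1.678×10^5 lb

P_cr ≈ 168 kip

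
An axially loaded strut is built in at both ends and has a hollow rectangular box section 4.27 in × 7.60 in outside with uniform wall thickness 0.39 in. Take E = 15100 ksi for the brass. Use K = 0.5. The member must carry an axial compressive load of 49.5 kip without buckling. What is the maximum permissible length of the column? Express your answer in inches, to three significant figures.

Inner dimensions: h_i = 7.60 − 2×0.39 = 6.820 in, b_i = 4.27 − 2×0.39 = 3.490 in
Weak-axis I_min = (h_o·b_o³ − h_i·b_i³)/12 with b_o = 4.27, b_i = 3.490 in (shorter outer/inner sides).
I_min = (7.60×4.27³ − 6.820×3.490³)/12 = 25.15 in⁴
At the buckling limit P_cr = P = 4.950×10^4 lb
From P_cr = π²EI/(K·L)²:  L = (1/K)·√(π²EI/P_cr) = (1/0.5)·√(π²×1.51×10^7×25.15/4.950×10^4)
L = 550 in

L_max ≈ 550 in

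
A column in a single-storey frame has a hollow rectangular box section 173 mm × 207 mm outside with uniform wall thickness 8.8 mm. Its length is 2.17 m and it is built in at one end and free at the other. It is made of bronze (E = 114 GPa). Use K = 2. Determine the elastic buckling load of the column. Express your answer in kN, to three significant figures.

Inner dimensions: h_i = 207 − 2×8.8 = 189.4 mm, b_i = 173 − 2×8.8 = 155.4 mm
Weak-axis I_min = (h_o·b_o³ − h_i·b_i³)/12 with b_o = 173, b_i = 155.4 mm (shorter outer/inner sides).
I_min = (207×173³ − 189.4×155.4³)/12 = 3.008×10^7 mm⁴
I = 3.008×10^7 mm⁴ = 3.008×10^-5 m⁴
Effective length L_e = K·L = 2 × 2.17 = 4.340 m
P_cr = π²EI / L_e² = π² × 114×10⁹ × 3.008×10^-5 / 4.340² = 1.797×10^6 N

P_cr ≈ 1800 kN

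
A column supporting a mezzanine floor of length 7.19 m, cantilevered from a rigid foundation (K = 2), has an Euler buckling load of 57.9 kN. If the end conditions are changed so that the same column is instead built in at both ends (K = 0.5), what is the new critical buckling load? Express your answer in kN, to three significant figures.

P_cr ∝ 1/K², so P_cr,new = P_cr,old × (K_old/K_new)² = 57.9 × (2/0.5)²
= 57.9 × 16.00 = 926 kN

P_cr ≈ 926 kN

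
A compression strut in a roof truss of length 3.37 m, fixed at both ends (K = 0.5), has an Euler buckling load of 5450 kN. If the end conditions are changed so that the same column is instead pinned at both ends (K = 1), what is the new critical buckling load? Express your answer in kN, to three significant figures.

P_cr ≈ 1360 kN

P_cr ∝ 1/K², so P_cr,new = P_cr,old × (K_old/K_new)² = 5450 × (0.5/1)²
= 5450 × 0.2500 = 1360 kN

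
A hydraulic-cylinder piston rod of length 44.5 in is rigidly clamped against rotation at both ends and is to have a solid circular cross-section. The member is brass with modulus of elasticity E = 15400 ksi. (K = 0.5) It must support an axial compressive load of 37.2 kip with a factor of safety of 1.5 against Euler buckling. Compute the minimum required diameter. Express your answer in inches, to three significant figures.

d ≈ 1.39 in

Required P_cr = n·P = 1.5 × 37.2 = 55.80 kip
L_e = K·L = 0.5 × 44.5 = 22.25 in
Required I = P_cr·L_e²/(π²E) = 5.580×10^4 × 22.25² / (π² × 1.54×10^7) = 0.1817 in⁴
Solid circle: I = πd⁴/64  ⇒  d = (64I/π)^(1/4) = (64×0.1817/π)^(1/4) = 1.39 in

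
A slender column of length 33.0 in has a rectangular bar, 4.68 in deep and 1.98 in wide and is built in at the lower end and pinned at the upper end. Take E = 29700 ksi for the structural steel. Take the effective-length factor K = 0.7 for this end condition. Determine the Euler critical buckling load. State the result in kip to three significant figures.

Buckling occurs about the weak axis: I_min = h·b³/12 with b = 1.98 in (the shorter side).
I_min = 4.68×1.98³/12 = 3.027 in⁴
Effective length L_e = K·L = 0.7 × 33.0 = 23.10 in
P_cr = π²EI / L_e² = π² × 29700×10³ × 3.027 / 23.10² = 1.663×10^6 lb

P_cr ≈ 1660 kip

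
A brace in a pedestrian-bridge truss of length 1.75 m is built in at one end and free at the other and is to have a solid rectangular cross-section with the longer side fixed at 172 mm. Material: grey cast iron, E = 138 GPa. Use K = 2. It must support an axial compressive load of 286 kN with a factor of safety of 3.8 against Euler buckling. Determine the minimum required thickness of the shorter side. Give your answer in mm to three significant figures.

b ≈ 88.0 mm

Required P_cr = n·P = 3.8 × 286 = 1087 kN
L_e = K·L = 2 × 1.75 = 3.500 m
Required I = P_cr·L_e²/(π²E) = 1.087×10^6 × 3.500² / (π² × 1.38×10^11) = 9.775×10^-6 m⁴
I_req = 9.775×10^6 mm⁴
Rectangle, weak axis: I_min = h·b³/12 with h = 172 mm fixed  ⇒  b = (12I/h)^(1/3) = 88.0 mm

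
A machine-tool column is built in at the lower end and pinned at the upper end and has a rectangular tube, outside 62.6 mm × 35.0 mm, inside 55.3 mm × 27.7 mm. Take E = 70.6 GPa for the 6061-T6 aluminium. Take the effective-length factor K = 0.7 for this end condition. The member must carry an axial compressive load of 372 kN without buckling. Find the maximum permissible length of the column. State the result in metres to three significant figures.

L_max ≈ 0.693 m

Weak-axis I_min = (h_o·b_o³ − h_i·b_i³)/12 with b_o = 35.0, b_i = 27.70 mm (shorter outer/inner sides).
I_min = (62.6×35.0³ − 55.30×27.70³)/12 = 1.257×10^5 mm⁴
I = 1.257×10^-7 m⁴
At the buckling limit P_cr = P = 3.720×10^5 N
From P_cr = π²EI/(K·L)²:  L = (1/K)·√(π²EI/P_cr) = (1/0.7)·√(π²×7.06×10^10×1.257×10^-7/3.720×10^5)
L = 0.693 m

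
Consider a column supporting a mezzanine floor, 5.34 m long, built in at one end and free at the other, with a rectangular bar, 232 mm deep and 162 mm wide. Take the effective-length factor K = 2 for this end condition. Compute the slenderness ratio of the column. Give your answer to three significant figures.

For a rectangle r_min = b/√12 = 162/√12 = 46.77 mm
L_e = K·L = 2 × 5.34 m = 10.68 m = 10680 mm
λ = L_e / r_min = 10680 / 46.77 = 228

λ ≈ 228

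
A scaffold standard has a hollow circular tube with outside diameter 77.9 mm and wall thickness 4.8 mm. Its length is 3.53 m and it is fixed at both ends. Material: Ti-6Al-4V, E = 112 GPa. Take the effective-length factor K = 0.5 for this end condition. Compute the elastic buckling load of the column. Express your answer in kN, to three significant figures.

P_cr ≈ 262 kN

Inner diameter d_i = 77.9 − 2×4.8 = 68.30 mm
I = π(d_o⁴ − d_i⁴)/64 = π(77.9⁴ − 68.30⁴)/64 = 7.395×10^5 mm⁴
I = 7.395×10^5 mm⁴ = 7.395×10^-7 m⁴
Effective length L_e = K·L = 0.5 × 3.53 = 1.765 m
P_cr = π²EI / L_e² = π² × 112×10⁹ × 7.395×10^-7 / 1.765² = 2.624×10^5 N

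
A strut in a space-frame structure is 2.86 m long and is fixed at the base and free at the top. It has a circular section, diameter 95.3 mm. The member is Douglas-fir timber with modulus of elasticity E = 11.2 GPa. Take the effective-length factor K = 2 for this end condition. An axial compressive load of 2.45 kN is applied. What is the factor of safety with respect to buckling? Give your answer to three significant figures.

I = πd⁴/64 = π×95.3⁴/64 = 4.049×10^6 mm⁴
I = 4.049×10^6 mm⁴ = 4.049×10^-6 m⁴
Effective length L_e = K·L = 2 × 2.86 = 5.720 m
P_cr = π²EI / L_e² = π² × 11.2×10⁹ × 4.049×10^-6 / 5.720² = 1.368×10^4 N
Factor of safety n = P_cr / P = 13.679 / 2.45 = 5.58

n ≈ 5.58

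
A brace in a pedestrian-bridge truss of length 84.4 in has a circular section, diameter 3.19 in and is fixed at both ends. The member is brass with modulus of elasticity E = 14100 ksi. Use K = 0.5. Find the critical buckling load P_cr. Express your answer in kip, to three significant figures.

I = πd⁴/64 = π×3.19⁴/64 = 5.083 in⁴
Effective length L_e = K·L = 0.5 × 84.4 = 42.20 in
P_cr = π²EI / L_e² = π² × 14100×10³ × 5.083 / 42.20² = 3.972×10^5 lb

P_cr ≈ 397 kip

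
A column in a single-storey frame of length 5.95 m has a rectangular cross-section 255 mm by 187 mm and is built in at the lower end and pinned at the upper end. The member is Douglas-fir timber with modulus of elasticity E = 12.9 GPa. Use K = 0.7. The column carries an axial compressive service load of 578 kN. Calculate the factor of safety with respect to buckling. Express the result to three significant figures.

Buckling occurs about the weak axis: I_min = h·b³/12 with b = 187 mm (the shorter side).
I_min = 255×187³/12 = 1.390×10^8 mm⁴
I = 1.390×10^8 mm⁴ = 1.390×10^-4 m⁴
Effective length L_e = K·L = 0.7 × 5.95 = 4.165 m
P_cr = π²EI / L_e² = π² × 12.9×10⁹ × 1.390×10^-4 / 4.165² = 1.020×10^6 N
Factor of safety n = P_cr / P = 1019.9 / 578 = 1.76

n ≈ 1.76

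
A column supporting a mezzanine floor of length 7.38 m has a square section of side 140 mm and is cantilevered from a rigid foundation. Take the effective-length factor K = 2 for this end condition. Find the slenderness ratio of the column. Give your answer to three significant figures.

I = a⁴/12 = 140⁴/12 = 3.201×10^7 mm⁴
A = 1.960×10^4 mm²;  r_min = √(I/A) = √(3.201×10^7/1.960×10^4) = 40.41 mm
L_e = K·L = 2 × 7.38 m = 14.76 m = 14760 mm
λ = L_e / r_min = 14760 / 40.41 = 365

λ ≈ 365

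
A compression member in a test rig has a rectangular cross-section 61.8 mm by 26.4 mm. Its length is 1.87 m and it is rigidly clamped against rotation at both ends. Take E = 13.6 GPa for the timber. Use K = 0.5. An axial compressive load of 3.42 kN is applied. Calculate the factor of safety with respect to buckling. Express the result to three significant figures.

Buckling occurs about the weak axis: I_min = h·b³/12 with b = 26.4 mm (the shorter side).
I_min = 61.8×26.4³/12 = 9.476×10^4 mm⁴
I = 9.476×10^4 mm⁴ = 9.476×10^-8 m⁴
Effective length L_e = K·L = 0.5 × 1.87 = 0.9350 m
P_cr = π²EI / L_e² = π² × 13.6×10⁹ × 9.476×10^-8 / 0.9350² = 1.455×10^4 N
Factor of safety n = P_cr / P = 14.549 / 3.42 = 4.25

n ≈ 4.25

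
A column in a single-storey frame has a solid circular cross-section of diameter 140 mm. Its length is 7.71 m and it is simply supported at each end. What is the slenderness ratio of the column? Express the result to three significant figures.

I = πd⁴/64 = π×140⁴/64 = 1.886×10^7 mm⁴
A = 1.539×10^4 mm²;  r_min = √(I/A) = √(1.886×10^7/1.539×10^4) = 35.00 mm
L_e = K·L = 1 × 7.71 m = 7.710 m = 7710.0 mm
λ = L_e / r_min = 7710.0 / 35.00 = 220

λ ≈ 220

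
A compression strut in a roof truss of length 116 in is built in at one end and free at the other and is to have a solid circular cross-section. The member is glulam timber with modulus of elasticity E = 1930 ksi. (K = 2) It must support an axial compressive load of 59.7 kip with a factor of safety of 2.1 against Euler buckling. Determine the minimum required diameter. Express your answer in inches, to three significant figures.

Required P_cr = n·P = 2.1 × 59.7 = 125.4 kip
L_e = K·L = 2 × 116 = 232.0 in
Required I = P_cr·L_e²/(π²E) = 1.254×10^5 × 232.0² / (π² × 1.93×10^6) = 354.3 in⁴
Solid circle: I = πd⁴/64  ⇒  d = (64I/π)^(1/4) = (64×354.3/π)^(1/4) = 9.22 in

d ≈ 9.22 in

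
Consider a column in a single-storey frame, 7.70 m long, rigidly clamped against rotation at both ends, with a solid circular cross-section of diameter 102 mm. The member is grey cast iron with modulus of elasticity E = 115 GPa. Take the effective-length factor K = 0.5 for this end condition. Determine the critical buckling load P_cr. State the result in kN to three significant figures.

I = πd⁴/64 = π×102⁴/64 = 5.313×10^6 mm⁴
I = 5.313×10^6 mm⁴ = 5.313×10^-6 m⁴
Effective length L_e = K·L = 0.5 × 7.70 = 3.850 m
P_cr = π²EI / L_e² = π² × 115×10⁹ × 5.313×10^-6 / 3.850² = 4.069×10^5 N

P_cr ≈ 407 kN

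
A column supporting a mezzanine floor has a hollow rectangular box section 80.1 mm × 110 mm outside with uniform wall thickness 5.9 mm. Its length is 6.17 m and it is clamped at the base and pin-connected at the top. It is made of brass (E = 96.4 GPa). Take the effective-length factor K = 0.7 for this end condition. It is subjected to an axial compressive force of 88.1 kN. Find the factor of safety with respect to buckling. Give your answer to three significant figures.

n ≈ 1.22

Inner dimensions: h_i = 110 − 2×5.9 = 98.20 mm, b_i = 80.1 − 2×5.9 = 68.30 mm
Weak-axis I_min = (h_o·b_o³ − h_i·b_i³)/12 with b_o = 80.1, b_i = 68.30 mm (shorter outer/inner sides).
I_min = (110×80.1³ − 98.20×68.30³)/12 = 2.104×10^6 mm⁴
I = 2.104×10^6 mm⁴ = 2.104×10^-6 m⁴
Effective length L_e = K·L = 0.7 × 6.17 = 4.319 m
P_cr = π²EI / L_e² = π² × 96.4×10⁹ × 2.104×10^-6 / 4.319² = 1.073×10^5 N
Factor of safety n = P_cr / P = 107.30 / 88.1 = 1.22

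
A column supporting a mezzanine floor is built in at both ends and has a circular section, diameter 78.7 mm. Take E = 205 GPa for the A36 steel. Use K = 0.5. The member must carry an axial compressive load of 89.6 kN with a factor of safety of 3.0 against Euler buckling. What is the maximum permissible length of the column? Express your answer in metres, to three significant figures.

I = πd⁴/64 = π×78.7⁴/64 = 1.883×10^6 mm⁴
I = 1.883×10^-6 m⁴
Required critical load P_cr = n·P = 3.0 × 89.6 = 268.8 kN = 2.688×10^5 N
From P_cr = π²EI/(K·L)²:  L = (1/K)·√(π²EI/P_cr) = (1/0.5)·√(π²×2.05×10^11×1.883×10^-6/2.688×10^5)
L = 7.53 m

L_max ≈ 7.53 m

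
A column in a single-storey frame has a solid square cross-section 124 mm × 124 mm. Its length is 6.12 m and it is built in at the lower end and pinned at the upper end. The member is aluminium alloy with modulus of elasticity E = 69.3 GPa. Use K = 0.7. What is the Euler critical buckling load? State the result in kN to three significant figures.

I = a⁴/12 = 124⁴/12 = 1.970×10^7 mm⁴
I = 1.970×10^7 mm⁴ = 1.970×10^-5 m⁴
Effective length L_e = K·L = 0.7 × 6.12 = 4.284 m
P_cr = π²EI / L_e² = π² × 69.3×10⁹ × 1.970×10^-5 / 4.284² = 7.342×10^5 N

P_cr ≈ 734 kN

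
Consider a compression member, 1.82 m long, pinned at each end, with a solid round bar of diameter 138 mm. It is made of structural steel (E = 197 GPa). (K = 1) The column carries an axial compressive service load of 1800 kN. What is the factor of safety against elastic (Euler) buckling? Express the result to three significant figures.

n ≈ 5.81

I = πd⁴/64 = π×138⁴/64 = 1.780×10^7 mm⁴
I = 1.780×10^7 mm⁴ = 1.780×10^-5 m⁴
Effective length L_e = K·L = 1 × 1.82 = 1.820 m
P_cr = π²EI / L_e² = π² × 197×10⁹ × 1.780×10^-5 / 1.820² = 1.045×10^7 N
Factor of safety n = P_cr / P = 10450 / 1800 = 5.81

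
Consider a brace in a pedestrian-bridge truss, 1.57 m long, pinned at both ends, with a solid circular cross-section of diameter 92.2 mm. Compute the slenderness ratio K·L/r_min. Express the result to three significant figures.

λ ≈ 68.1

I = πd⁴/64 = π×92.2⁴/64 = 3.547×10^6 mm⁴
A = 6.677×10^3 mm²;  r_min = √(I/A) = √(3.547×10^6/6.677×10^3) = 23.05 mm
L_e = K·L = 1 × 1.57 m = 1.570 m = 1570.0 mm
λ = L_e / r_min = 1570.0 / 23.05 = 68.1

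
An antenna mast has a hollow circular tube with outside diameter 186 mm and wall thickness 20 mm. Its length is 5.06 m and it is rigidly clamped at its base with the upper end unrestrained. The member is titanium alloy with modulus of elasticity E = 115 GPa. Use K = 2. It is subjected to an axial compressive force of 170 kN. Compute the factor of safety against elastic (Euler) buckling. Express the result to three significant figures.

Inner diameter d_i = 186 − 2×20 = 146.0 mm
I = π(d_o⁴ − d_i⁴)/64 = π(186⁴ − 146.0⁴)/64 = 3.645×10^7 mm⁴
I = 3.645×10^7 mm⁴ = 3.645×10^-5 m⁴
Effective length L_e = K·L = 2 × 5.06 = 10.12 m
P_cr = π²EI / L_e² = π² × 115×10⁹ × 3.645×10^-5 / 10.12² = 4.039×10^5 N
Factor of safety n = P_cr / P = 403.93 / 170 = 2.38

n ≈ 2.38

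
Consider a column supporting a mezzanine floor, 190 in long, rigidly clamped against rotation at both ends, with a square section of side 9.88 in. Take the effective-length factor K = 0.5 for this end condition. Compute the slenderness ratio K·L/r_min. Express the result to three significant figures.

λ ≈ 33.3

I = a⁴/12 = 9.88⁴/12 = 794.0 in⁴
A = 97.61 in²;  r_min = √(I/A) = √(794.0/97.61) = 2.852 in
L_e = K·L = 0.5 × 190 = 95.00 in
λ = L_e / r_min = 95.000 / 2.852 = 33.3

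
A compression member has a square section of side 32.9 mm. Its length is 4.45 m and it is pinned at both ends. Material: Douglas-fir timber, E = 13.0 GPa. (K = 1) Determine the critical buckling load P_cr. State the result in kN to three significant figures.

P_cr ≈ 0.633 kN

I = a⁴/12 = 32.9⁴/12 = 9.763×10^4 mm⁴
I = 9.763×10^4 mm⁴ = 9.763×10^-8 m⁴
Effective length L_e = K·L = 1 × 4.45 = 4.450 m
P_cr = π²EI / L_e² = π² × 13.0×10⁹ × 9.763×10^-8 / 4.450² = 632.6 N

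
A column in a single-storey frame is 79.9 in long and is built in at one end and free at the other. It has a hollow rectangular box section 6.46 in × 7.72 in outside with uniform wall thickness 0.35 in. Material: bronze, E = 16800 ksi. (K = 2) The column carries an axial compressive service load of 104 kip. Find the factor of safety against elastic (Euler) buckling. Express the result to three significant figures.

n ≈ 3.85

Inner dimensions: h_i = 7.72 − 2×0.35 = 7.020 in, b_i = 6.46 − 2×0.35 = 5.760 in
Weak-axis I_min = (h_o·b_o³ − h_i·b_i³)/12 with b_o = 6.46, b_i = 5.760 in (shorter outer/inner sides).
I_min = (7.72×6.46³ − 7.020×5.760³)/12 = 61.64 in⁴
Effective length L_e = K·L = 2 × 79.9 = 159.8 in
P_cr = π²EI / L_e² = π² × 16800×10³ × 61.64 / 159.8² = 4.002×10^5 lb
Factor of safety n = P_cr / P = 400.23 / 104 = 3.85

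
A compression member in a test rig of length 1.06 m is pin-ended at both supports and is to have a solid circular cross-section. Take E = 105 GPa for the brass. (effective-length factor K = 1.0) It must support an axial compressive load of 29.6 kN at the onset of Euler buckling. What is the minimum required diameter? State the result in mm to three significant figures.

L_e = K·L = 1 × 1.06 = 1.060 m
Required I = P_cr·L_e²/(π²E) = 2.960×10^4 × 1.060² / (π² × 1.05×10^11) = 3.209×10^-8 m⁴
I_req = 3.209×10^4 mm⁴
Solid circle: I = πd⁴/64  ⇒  d = (64I/π)^(1/4) = (64×3.209×10^4/π)^(1/4) = 28.4 mm

d ≈ 28.4 mm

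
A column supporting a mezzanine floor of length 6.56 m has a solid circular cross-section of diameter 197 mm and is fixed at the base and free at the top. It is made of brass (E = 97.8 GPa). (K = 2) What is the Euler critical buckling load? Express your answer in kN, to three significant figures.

P_cr ≈ 415 kN

I = πd⁴/64 = π×197⁴/64 = 7.393×10^7 mm⁴
I = 7.393×10^7 mm⁴ = 7.393×10^-5 m⁴
Effective length L_e = K·L = 2 × 6.56 = 13.12 m
P_cr = π²EI / L_e² = π² × 97.8×10⁹ × 7.393×10^-5 / 13.12² = 4.146×10^5 N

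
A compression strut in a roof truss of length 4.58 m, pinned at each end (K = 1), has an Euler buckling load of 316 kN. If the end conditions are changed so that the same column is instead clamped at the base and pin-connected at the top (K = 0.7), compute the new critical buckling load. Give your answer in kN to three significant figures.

P_cr ∝ 1/K², so P_cr,new = P_cr,old × (K_old/K_new)² = 316 × (1/0.7)²
= 316 × 2.041 = 645 kN

P_cr ≈ 645 kN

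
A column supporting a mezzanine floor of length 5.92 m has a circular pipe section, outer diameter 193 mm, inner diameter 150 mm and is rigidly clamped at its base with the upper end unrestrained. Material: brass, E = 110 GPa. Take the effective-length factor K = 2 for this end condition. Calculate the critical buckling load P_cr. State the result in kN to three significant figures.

P_cr ≈ 335 kN

d_o = 193 mm, d_i = 150 mm
I = π(d_o⁴ − d_i⁴)/64 = π(193⁴ − 150.0⁴)/64 = 4.326×10^7 mm⁴
I = 4.326×10^7 mm⁴ = 4.326×10^-5 m⁴
Effective length L_e = K·L = 2 × 5.92 = 11.84 m
P_cr = π²EI / L_e² = π² × 110×10⁹ × 4.326×10^-5 / 11.84² = 3.350×10^5 N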